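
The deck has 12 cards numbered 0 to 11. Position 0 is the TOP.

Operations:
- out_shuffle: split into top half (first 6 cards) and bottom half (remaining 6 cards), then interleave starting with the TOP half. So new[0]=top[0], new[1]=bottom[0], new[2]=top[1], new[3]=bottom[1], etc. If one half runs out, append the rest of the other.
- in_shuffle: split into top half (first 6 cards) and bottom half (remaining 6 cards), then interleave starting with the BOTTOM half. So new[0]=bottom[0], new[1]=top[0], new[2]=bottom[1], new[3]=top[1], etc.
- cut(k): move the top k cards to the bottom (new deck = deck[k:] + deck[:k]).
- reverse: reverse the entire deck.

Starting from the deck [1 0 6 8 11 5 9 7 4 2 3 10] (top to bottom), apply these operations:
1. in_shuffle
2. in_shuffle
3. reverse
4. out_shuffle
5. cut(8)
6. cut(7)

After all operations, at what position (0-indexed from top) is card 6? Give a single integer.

After op 1 (in_shuffle): [9 1 7 0 4 6 2 8 3 11 10 5]
After op 2 (in_shuffle): [2 9 8 1 3 7 11 0 10 4 5 6]
After op 3 (reverse): [6 5 4 10 0 11 7 3 1 8 9 2]
After op 4 (out_shuffle): [6 7 5 3 4 1 10 8 0 9 11 2]
After op 5 (cut(8)): [0 9 11 2 6 7 5 3 4 1 10 8]
After op 6 (cut(7)): [3 4 1 10 8 0 9 11 2 6 7 5]
Card 6 is at position 9.

Answer: 9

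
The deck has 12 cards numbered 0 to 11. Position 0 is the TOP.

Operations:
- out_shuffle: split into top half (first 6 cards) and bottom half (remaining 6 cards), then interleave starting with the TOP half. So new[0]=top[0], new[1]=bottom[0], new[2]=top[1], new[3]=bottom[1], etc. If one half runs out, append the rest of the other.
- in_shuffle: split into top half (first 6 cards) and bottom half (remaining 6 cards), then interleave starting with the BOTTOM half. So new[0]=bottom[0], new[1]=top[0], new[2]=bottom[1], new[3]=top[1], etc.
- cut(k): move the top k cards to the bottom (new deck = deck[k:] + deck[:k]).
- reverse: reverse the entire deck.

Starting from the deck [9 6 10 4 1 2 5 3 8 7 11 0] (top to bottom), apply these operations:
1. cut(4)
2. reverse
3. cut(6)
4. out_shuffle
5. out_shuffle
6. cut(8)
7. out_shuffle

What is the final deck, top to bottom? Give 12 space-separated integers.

Answer: 3 4 1 9 6 8 11 2 7 10 5 0

Derivation:
After op 1 (cut(4)): [1 2 5 3 8 7 11 0 9 6 10 4]
After op 2 (reverse): [4 10 6 9 0 11 7 8 3 5 2 1]
After op 3 (cut(6)): [7 8 3 5 2 1 4 10 6 9 0 11]
After op 4 (out_shuffle): [7 4 8 10 3 6 5 9 2 0 1 11]
After op 5 (out_shuffle): [7 5 4 9 8 2 10 0 3 1 6 11]
After op 6 (cut(8)): [3 1 6 11 7 5 4 9 8 2 10 0]
After op 7 (out_shuffle): [3 4 1 9 6 8 11 2 7 10 5 0]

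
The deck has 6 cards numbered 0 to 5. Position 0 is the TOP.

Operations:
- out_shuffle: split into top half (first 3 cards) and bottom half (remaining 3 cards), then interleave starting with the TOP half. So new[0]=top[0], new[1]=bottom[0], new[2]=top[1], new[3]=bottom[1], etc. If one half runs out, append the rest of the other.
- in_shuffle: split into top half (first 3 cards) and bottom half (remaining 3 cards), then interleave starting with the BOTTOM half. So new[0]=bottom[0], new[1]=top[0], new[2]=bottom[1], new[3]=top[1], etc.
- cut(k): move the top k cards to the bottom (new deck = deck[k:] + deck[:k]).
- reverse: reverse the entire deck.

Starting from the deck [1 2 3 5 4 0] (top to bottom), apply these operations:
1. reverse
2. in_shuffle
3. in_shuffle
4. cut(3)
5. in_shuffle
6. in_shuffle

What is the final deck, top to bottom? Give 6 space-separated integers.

Answer: 5 4 1 0 2 3

Derivation:
After op 1 (reverse): [0 4 5 3 2 1]
After op 2 (in_shuffle): [3 0 2 4 1 5]
After op 3 (in_shuffle): [4 3 1 0 5 2]
After op 4 (cut(3)): [0 5 2 4 3 1]
After op 5 (in_shuffle): [4 0 3 5 1 2]
After op 6 (in_shuffle): [5 4 1 0 2 3]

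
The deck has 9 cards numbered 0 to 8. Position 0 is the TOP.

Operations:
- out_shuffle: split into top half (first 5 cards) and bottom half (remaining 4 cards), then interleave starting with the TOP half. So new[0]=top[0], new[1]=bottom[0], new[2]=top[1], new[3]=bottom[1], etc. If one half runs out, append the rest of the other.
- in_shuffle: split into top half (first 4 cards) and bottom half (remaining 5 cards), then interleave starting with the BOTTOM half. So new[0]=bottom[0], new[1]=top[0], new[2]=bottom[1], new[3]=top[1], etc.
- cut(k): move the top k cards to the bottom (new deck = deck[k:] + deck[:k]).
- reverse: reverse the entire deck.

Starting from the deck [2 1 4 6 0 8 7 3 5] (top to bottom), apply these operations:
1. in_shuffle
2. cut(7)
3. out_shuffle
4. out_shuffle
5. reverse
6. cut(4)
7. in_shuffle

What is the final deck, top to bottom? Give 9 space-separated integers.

Answer: 6 5 0 2 8 1 7 4 3

Derivation:
After op 1 (in_shuffle): [0 2 8 1 7 4 3 6 5]
After op 2 (cut(7)): [6 5 0 2 8 1 7 4 3]
After op 3 (out_shuffle): [6 1 5 7 0 4 2 3 8]
After op 4 (out_shuffle): [6 4 1 2 5 3 7 8 0]
After op 5 (reverse): [0 8 7 3 5 2 1 4 6]
After op 6 (cut(4)): [5 2 1 4 6 0 8 7 3]
After op 7 (in_shuffle): [6 5 0 2 8 1 7 4 3]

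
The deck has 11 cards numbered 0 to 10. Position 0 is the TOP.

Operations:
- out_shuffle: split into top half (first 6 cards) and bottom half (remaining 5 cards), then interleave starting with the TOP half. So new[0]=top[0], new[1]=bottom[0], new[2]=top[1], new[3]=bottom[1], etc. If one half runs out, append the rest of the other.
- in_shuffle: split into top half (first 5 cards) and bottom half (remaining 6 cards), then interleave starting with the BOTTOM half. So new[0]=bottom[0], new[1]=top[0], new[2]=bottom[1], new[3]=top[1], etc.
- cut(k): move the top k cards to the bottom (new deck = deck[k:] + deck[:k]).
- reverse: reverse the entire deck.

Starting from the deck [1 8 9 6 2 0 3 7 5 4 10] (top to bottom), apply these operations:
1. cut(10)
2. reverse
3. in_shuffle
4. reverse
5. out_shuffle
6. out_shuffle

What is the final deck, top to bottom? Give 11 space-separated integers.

After op 1 (cut(10)): [10 1 8 9 6 2 0 3 7 5 4]
After op 2 (reverse): [4 5 7 3 0 2 6 9 8 1 10]
After op 3 (in_shuffle): [2 4 6 5 9 7 8 3 1 0 10]
After op 4 (reverse): [10 0 1 3 8 7 9 5 6 4 2]
After op 5 (out_shuffle): [10 9 0 5 1 6 3 4 8 2 7]
After op 6 (out_shuffle): [10 3 9 4 0 8 5 2 1 7 6]

Answer: 10 3 9 4 0 8 5 2 1 7 6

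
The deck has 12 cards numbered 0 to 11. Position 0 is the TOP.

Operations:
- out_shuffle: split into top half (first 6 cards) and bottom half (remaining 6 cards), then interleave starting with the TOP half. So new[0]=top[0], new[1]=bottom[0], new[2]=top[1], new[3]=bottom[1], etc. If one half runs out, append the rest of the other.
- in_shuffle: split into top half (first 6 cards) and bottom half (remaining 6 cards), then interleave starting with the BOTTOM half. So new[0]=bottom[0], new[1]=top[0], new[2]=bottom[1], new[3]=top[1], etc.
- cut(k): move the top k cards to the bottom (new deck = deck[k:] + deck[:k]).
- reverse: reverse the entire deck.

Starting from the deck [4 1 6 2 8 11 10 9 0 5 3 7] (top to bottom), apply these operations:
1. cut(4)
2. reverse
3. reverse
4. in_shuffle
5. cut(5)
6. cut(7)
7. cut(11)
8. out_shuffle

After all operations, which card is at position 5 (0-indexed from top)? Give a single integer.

After op 1 (cut(4)): [8 11 10 9 0 5 3 7 4 1 6 2]
After op 2 (reverse): [2 6 1 4 7 3 5 0 9 10 11 8]
After op 3 (reverse): [8 11 10 9 0 5 3 7 4 1 6 2]
After op 4 (in_shuffle): [3 8 7 11 4 10 1 9 6 0 2 5]
After op 5 (cut(5)): [10 1 9 6 0 2 5 3 8 7 11 4]
After op 6 (cut(7)): [3 8 7 11 4 10 1 9 6 0 2 5]
After op 7 (cut(11)): [5 3 8 7 11 4 10 1 9 6 0 2]
After op 8 (out_shuffle): [5 10 3 1 8 9 7 6 11 0 4 2]
Position 5: card 9.

Answer: 9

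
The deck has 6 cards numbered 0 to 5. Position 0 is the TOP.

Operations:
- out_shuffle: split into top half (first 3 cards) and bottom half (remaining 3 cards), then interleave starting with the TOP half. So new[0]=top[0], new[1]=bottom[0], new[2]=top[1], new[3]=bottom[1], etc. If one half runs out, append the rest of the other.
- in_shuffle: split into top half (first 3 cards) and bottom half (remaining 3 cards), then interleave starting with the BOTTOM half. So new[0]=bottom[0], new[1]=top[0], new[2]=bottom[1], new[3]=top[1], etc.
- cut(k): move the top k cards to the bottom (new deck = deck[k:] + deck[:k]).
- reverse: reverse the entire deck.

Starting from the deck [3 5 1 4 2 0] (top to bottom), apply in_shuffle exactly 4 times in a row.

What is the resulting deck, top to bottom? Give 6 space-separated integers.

Answer: 4 3 2 5 0 1

Derivation:
After op 1 (in_shuffle): [4 3 2 5 0 1]
After op 2 (in_shuffle): [5 4 0 3 1 2]
After op 3 (in_shuffle): [3 5 1 4 2 0]
After op 4 (in_shuffle): [4 3 2 5 0 1]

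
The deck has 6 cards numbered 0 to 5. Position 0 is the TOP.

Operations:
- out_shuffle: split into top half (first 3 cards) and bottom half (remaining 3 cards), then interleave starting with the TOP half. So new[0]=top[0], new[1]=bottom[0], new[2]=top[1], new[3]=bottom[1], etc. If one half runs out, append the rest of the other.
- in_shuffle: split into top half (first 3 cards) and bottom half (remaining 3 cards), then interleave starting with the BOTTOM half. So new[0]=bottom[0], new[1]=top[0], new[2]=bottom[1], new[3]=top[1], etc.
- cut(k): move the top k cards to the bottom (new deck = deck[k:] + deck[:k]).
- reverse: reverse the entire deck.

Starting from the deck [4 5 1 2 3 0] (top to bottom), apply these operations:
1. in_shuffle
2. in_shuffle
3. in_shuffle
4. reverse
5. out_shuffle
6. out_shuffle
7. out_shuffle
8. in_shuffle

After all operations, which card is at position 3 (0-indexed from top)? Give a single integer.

After op 1 (in_shuffle): [2 4 3 5 0 1]
After op 2 (in_shuffle): [5 2 0 4 1 3]
After op 3 (in_shuffle): [4 5 1 2 3 0]
After op 4 (reverse): [0 3 2 1 5 4]
After op 5 (out_shuffle): [0 1 3 5 2 4]
After op 6 (out_shuffle): [0 5 1 2 3 4]
After op 7 (out_shuffle): [0 2 5 3 1 4]
After op 8 (in_shuffle): [3 0 1 2 4 5]
Position 3: card 2.

Answer: 2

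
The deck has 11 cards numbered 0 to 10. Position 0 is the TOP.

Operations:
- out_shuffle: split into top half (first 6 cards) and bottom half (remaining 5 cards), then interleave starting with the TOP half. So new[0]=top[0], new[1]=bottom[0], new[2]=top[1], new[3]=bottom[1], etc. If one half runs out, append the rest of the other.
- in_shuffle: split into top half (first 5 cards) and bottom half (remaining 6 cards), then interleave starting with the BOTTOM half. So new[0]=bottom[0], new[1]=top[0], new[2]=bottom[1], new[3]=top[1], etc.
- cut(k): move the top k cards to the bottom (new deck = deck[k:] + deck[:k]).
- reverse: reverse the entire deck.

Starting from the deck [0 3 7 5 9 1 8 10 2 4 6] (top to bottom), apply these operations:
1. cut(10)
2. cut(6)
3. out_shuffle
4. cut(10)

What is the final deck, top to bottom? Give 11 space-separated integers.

After op 1 (cut(10)): [6 0 3 7 5 9 1 8 10 2 4]
After op 2 (cut(6)): [1 8 10 2 4 6 0 3 7 5 9]
After op 3 (out_shuffle): [1 0 8 3 10 7 2 5 4 9 6]
After op 4 (cut(10)): [6 1 0 8 3 10 7 2 5 4 9]

Answer: 6 1 0 8 3 10 7 2 5 4 9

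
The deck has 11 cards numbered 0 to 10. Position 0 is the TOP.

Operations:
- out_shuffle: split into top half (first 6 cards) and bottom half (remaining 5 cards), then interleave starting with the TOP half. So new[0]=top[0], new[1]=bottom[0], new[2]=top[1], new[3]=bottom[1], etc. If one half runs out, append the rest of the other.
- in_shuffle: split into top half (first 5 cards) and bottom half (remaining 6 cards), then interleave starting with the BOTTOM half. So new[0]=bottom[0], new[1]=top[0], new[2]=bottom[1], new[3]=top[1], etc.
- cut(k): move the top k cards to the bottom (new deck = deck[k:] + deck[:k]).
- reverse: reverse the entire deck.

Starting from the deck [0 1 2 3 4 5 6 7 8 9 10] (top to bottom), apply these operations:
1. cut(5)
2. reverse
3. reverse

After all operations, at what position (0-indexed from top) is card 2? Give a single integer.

Answer: 8

Derivation:
After op 1 (cut(5)): [5 6 7 8 9 10 0 1 2 3 4]
After op 2 (reverse): [4 3 2 1 0 10 9 8 7 6 5]
After op 3 (reverse): [5 6 7 8 9 10 0 1 2 3 4]
Card 2 is at position 8.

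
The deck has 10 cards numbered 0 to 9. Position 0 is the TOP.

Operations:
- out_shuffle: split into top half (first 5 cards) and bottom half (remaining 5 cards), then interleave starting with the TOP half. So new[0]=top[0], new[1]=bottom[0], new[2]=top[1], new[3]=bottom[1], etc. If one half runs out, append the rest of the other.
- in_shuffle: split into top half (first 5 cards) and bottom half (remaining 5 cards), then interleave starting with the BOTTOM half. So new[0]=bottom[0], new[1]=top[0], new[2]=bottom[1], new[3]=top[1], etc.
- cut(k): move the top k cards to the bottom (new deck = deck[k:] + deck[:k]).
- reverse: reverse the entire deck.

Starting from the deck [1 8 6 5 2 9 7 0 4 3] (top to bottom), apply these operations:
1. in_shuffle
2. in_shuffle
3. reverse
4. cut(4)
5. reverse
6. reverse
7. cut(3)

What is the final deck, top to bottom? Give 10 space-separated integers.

Answer: 4 9 6 0 2 8 3 7 5 1

Derivation:
After op 1 (in_shuffle): [9 1 7 8 0 6 4 5 3 2]
After op 2 (in_shuffle): [6 9 4 1 5 7 3 8 2 0]
After op 3 (reverse): [0 2 8 3 7 5 1 4 9 6]
After op 4 (cut(4)): [7 5 1 4 9 6 0 2 8 3]
After op 5 (reverse): [3 8 2 0 6 9 4 1 5 7]
After op 6 (reverse): [7 5 1 4 9 6 0 2 8 3]
After op 7 (cut(3)): [4 9 6 0 2 8 3 7 5 1]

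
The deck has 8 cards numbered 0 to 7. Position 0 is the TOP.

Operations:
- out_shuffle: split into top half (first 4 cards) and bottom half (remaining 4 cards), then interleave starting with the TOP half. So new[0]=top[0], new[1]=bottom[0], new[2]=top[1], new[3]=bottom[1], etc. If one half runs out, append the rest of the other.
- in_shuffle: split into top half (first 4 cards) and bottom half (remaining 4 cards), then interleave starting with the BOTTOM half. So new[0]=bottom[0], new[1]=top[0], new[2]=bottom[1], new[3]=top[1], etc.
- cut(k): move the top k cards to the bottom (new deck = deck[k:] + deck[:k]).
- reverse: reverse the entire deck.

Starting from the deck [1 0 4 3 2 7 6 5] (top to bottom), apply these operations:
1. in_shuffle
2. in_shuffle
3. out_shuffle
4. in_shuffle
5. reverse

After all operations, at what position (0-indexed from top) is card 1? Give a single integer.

After op 1 (in_shuffle): [2 1 7 0 6 4 5 3]
After op 2 (in_shuffle): [6 2 4 1 5 7 3 0]
After op 3 (out_shuffle): [6 5 2 7 4 3 1 0]
After op 4 (in_shuffle): [4 6 3 5 1 2 0 7]
After op 5 (reverse): [7 0 2 1 5 3 6 4]
Card 1 is at position 3.

Answer: 3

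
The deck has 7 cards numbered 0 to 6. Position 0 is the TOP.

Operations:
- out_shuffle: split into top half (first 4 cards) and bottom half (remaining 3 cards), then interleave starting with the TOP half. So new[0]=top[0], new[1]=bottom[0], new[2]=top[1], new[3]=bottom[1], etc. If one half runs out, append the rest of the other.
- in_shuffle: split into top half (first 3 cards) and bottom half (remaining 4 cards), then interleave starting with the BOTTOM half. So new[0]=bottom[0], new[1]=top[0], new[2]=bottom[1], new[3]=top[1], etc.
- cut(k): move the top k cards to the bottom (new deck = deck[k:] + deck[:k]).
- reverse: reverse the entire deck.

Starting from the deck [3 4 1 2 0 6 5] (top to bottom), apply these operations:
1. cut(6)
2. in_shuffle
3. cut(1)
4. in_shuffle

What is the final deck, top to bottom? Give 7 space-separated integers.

After op 1 (cut(6)): [5 3 4 1 2 0 6]
After op 2 (in_shuffle): [1 5 2 3 0 4 6]
After op 3 (cut(1)): [5 2 3 0 4 6 1]
After op 4 (in_shuffle): [0 5 4 2 6 3 1]

Answer: 0 5 4 2 6 3 1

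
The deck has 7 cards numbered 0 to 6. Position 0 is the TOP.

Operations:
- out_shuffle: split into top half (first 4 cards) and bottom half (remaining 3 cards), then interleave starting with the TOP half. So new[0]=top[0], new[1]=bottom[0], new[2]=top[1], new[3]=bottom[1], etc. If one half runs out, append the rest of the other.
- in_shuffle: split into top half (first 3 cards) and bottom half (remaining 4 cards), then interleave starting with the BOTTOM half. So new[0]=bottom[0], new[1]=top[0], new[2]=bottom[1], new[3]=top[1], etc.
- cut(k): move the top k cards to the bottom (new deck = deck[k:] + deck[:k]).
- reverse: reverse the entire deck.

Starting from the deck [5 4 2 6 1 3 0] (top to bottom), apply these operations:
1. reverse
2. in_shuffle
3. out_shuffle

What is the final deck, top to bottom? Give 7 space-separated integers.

Answer: 6 4 0 1 2 5 3

Derivation:
After op 1 (reverse): [0 3 1 6 2 4 5]
After op 2 (in_shuffle): [6 0 2 3 4 1 5]
After op 3 (out_shuffle): [6 4 0 1 2 5 3]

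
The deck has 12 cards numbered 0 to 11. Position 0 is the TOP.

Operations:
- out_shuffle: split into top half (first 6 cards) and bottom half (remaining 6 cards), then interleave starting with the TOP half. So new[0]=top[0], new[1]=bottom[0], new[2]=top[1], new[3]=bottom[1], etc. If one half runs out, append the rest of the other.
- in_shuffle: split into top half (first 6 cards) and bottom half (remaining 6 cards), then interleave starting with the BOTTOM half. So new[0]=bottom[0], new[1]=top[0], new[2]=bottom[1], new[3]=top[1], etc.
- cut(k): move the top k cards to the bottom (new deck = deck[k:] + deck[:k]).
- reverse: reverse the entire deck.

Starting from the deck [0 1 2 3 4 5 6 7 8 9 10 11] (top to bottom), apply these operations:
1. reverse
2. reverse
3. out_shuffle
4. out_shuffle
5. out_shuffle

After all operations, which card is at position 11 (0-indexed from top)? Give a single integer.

After op 1 (reverse): [11 10 9 8 7 6 5 4 3 2 1 0]
After op 2 (reverse): [0 1 2 3 4 5 6 7 8 9 10 11]
After op 3 (out_shuffle): [0 6 1 7 2 8 3 9 4 10 5 11]
After op 4 (out_shuffle): [0 3 6 9 1 4 7 10 2 5 8 11]
After op 5 (out_shuffle): [0 7 3 10 6 2 9 5 1 8 4 11]
Position 11: card 11.

Answer: 11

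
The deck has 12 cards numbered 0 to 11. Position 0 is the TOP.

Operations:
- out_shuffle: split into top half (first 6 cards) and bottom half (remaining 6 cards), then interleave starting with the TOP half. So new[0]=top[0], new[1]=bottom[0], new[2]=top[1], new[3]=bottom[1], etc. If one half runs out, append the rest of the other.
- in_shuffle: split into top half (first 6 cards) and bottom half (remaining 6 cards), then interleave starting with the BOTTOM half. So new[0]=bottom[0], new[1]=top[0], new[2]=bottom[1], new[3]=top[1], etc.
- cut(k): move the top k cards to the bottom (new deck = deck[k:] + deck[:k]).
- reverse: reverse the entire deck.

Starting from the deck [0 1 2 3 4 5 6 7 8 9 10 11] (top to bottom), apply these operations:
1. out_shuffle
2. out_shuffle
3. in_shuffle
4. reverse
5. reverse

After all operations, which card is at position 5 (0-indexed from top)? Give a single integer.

After op 1 (out_shuffle): [0 6 1 7 2 8 3 9 4 10 5 11]
After op 2 (out_shuffle): [0 3 6 9 1 4 7 10 2 5 8 11]
After op 3 (in_shuffle): [7 0 10 3 2 6 5 9 8 1 11 4]
After op 4 (reverse): [4 11 1 8 9 5 6 2 3 10 0 7]
After op 5 (reverse): [7 0 10 3 2 6 5 9 8 1 11 4]
Position 5: card 6.

Answer: 6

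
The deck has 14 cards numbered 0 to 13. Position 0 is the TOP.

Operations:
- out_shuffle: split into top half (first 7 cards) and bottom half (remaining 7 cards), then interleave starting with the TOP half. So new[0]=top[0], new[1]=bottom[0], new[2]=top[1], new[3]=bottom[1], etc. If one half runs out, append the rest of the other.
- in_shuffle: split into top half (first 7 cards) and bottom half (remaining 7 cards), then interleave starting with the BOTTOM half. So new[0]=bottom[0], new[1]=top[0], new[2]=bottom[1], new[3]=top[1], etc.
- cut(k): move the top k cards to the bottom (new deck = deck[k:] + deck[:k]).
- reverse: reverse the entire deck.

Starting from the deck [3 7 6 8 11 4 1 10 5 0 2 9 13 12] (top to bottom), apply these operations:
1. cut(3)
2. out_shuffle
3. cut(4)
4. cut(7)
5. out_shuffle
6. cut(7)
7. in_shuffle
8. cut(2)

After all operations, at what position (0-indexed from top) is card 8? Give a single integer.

After op 1 (cut(3)): [8 11 4 1 10 5 0 2 9 13 12 3 7 6]
After op 2 (out_shuffle): [8 2 11 9 4 13 1 12 10 3 5 7 0 6]
After op 3 (cut(4)): [4 13 1 12 10 3 5 7 0 6 8 2 11 9]
After op 4 (cut(7)): [7 0 6 8 2 11 9 4 13 1 12 10 3 5]
After op 5 (out_shuffle): [7 4 0 13 6 1 8 12 2 10 11 3 9 5]
After op 6 (cut(7)): [12 2 10 11 3 9 5 7 4 0 13 6 1 8]
After op 7 (in_shuffle): [7 12 4 2 0 10 13 11 6 3 1 9 8 5]
After op 8 (cut(2)): [4 2 0 10 13 11 6 3 1 9 8 5 7 12]
Card 8 is at position 10.

Answer: 10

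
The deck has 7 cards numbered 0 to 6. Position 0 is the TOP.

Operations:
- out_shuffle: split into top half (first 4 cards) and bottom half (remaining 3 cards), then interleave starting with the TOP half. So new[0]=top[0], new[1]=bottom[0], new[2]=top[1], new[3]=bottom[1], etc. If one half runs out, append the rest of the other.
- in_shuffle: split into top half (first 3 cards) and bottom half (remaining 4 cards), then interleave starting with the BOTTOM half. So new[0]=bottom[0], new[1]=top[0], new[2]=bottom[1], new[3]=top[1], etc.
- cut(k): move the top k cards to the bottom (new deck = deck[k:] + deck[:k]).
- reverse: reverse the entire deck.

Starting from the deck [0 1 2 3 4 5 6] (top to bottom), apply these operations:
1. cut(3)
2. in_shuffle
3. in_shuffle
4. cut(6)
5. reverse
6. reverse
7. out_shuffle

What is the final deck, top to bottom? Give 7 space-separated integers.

After op 1 (cut(3)): [3 4 5 6 0 1 2]
After op 2 (in_shuffle): [6 3 0 4 1 5 2]
After op 3 (in_shuffle): [4 6 1 3 5 0 2]
After op 4 (cut(6)): [2 4 6 1 3 5 0]
After op 5 (reverse): [0 5 3 1 6 4 2]
After op 6 (reverse): [2 4 6 1 3 5 0]
After op 7 (out_shuffle): [2 3 4 5 6 0 1]

Answer: 2 3 4 5 6 0 1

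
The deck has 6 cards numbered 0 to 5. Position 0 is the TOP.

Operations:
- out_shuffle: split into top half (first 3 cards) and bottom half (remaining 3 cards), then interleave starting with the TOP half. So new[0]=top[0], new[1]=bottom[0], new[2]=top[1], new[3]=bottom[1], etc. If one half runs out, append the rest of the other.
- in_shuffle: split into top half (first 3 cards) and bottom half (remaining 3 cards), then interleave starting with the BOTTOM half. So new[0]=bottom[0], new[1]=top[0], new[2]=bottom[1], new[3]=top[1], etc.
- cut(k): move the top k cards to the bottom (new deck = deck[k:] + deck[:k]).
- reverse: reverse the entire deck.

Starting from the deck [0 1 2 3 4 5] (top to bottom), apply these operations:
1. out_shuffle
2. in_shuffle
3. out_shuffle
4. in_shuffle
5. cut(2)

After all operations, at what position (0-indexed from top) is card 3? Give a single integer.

After op 1 (out_shuffle): [0 3 1 4 2 5]
After op 2 (in_shuffle): [4 0 2 3 5 1]
After op 3 (out_shuffle): [4 3 0 5 2 1]
After op 4 (in_shuffle): [5 4 2 3 1 0]
After op 5 (cut(2)): [2 3 1 0 5 4]
Card 3 is at position 1.

Answer: 1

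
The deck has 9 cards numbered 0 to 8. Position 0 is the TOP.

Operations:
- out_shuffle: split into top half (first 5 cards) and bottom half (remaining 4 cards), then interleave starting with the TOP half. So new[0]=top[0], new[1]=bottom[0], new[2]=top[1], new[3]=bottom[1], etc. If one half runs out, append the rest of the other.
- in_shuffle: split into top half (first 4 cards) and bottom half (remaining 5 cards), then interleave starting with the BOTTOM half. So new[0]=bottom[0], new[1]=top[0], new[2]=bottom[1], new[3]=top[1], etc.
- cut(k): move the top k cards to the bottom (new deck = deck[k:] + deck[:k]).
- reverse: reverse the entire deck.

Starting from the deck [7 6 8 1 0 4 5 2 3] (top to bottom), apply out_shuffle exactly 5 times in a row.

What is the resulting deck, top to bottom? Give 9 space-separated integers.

After op 1 (out_shuffle): [7 4 6 5 8 2 1 3 0]
After op 2 (out_shuffle): [7 2 4 1 6 3 5 0 8]
After op 3 (out_shuffle): [7 3 2 5 4 0 1 8 6]
After op 4 (out_shuffle): [7 0 3 1 2 8 5 6 4]
After op 5 (out_shuffle): [7 8 0 5 3 6 1 4 2]

Answer: 7 8 0 5 3 6 1 4 2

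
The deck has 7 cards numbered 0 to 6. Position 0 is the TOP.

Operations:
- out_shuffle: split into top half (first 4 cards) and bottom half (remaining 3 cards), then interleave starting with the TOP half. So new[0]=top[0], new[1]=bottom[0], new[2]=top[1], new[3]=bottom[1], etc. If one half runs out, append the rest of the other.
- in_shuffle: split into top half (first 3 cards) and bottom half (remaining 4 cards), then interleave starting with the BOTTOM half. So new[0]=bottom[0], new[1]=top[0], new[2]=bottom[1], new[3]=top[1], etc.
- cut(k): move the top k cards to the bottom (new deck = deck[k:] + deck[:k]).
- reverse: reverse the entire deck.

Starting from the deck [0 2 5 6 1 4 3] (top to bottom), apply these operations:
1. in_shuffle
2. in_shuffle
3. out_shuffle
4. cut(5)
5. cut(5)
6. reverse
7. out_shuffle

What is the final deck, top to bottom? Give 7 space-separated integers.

After op 1 (in_shuffle): [6 0 1 2 4 5 3]
After op 2 (in_shuffle): [2 6 4 0 5 1 3]
After op 3 (out_shuffle): [2 5 6 1 4 3 0]
After op 4 (cut(5)): [3 0 2 5 6 1 4]
After op 5 (cut(5)): [1 4 3 0 2 5 6]
After op 6 (reverse): [6 5 2 0 3 4 1]
After op 7 (out_shuffle): [6 3 5 4 2 1 0]

Answer: 6 3 5 4 2 1 0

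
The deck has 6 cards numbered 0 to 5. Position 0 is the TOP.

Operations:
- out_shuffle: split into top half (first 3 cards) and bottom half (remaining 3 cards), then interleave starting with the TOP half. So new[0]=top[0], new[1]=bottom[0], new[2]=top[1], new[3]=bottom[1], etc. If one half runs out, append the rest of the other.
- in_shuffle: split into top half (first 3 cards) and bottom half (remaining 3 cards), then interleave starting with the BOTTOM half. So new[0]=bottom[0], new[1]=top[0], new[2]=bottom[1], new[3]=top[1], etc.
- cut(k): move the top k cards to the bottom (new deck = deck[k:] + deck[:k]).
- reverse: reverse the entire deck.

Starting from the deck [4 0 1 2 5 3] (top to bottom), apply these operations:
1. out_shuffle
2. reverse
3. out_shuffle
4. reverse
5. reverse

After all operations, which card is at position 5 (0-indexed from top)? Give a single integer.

After op 1 (out_shuffle): [4 2 0 5 1 3]
After op 2 (reverse): [3 1 5 0 2 4]
After op 3 (out_shuffle): [3 0 1 2 5 4]
After op 4 (reverse): [4 5 2 1 0 3]
After op 5 (reverse): [3 0 1 2 5 4]
Position 5: card 4.

Answer: 4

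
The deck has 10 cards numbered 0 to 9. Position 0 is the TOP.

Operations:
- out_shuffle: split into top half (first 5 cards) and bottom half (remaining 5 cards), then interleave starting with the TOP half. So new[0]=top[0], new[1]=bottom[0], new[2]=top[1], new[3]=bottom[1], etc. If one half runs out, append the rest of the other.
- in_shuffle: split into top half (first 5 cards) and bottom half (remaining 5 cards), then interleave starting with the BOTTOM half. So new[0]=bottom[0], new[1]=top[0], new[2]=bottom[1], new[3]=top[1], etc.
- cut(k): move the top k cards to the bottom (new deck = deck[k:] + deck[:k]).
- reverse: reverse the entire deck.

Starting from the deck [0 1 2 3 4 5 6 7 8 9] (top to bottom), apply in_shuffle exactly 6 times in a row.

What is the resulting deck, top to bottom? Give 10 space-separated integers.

Answer: 4 9 3 8 2 7 1 6 0 5

Derivation:
After op 1 (in_shuffle): [5 0 6 1 7 2 8 3 9 4]
After op 2 (in_shuffle): [2 5 8 0 3 6 9 1 4 7]
After op 3 (in_shuffle): [6 2 9 5 1 8 4 0 7 3]
After op 4 (in_shuffle): [8 6 4 2 0 9 7 5 3 1]
After op 5 (in_shuffle): [9 8 7 6 5 4 3 2 1 0]
After op 6 (in_shuffle): [4 9 3 8 2 7 1 6 0 5]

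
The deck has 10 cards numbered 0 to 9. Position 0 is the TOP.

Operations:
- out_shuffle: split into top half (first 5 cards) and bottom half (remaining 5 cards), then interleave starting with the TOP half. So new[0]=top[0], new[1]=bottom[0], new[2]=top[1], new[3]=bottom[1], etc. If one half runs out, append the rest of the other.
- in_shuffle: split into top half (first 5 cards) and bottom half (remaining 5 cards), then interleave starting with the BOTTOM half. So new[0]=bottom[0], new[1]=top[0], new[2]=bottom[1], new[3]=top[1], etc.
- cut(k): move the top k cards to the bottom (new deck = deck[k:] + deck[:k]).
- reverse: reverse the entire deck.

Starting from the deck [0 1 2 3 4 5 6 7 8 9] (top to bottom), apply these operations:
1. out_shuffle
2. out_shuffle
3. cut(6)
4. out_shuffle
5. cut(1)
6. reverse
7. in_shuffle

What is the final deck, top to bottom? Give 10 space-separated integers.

Answer: 3 6 2 8 5 0 4 1 7 9

Derivation:
After op 1 (out_shuffle): [0 5 1 6 2 7 3 8 4 9]
After op 2 (out_shuffle): [0 7 5 3 1 8 6 4 2 9]
After op 3 (cut(6)): [6 4 2 9 0 7 5 3 1 8]
After op 4 (out_shuffle): [6 7 4 5 2 3 9 1 0 8]
After op 5 (cut(1)): [7 4 5 2 3 9 1 0 8 6]
After op 6 (reverse): [6 8 0 1 9 3 2 5 4 7]
After op 7 (in_shuffle): [3 6 2 8 5 0 4 1 7 9]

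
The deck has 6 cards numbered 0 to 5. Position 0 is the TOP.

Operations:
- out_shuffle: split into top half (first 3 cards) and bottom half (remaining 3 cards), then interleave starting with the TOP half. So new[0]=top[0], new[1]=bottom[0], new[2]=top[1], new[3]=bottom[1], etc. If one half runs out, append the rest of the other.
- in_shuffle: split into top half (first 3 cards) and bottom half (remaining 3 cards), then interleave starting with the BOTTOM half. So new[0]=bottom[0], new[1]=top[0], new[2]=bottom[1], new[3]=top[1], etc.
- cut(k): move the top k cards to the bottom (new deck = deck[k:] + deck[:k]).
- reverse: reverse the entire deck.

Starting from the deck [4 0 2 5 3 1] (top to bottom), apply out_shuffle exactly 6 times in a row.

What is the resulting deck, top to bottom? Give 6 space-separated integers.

Answer: 4 3 5 2 0 1

Derivation:
After op 1 (out_shuffle): [4 5 0 3 2 1]
After op 2 (out_shuffle): [4 3 5 2 0 1]
After op 3 (out_shuffle): [4 2 3 0 5 1]
After op 4 (out_shuffle): [4 0 2 5 3 1]
After op 5 (out_shuffle): [4 5 0 3 2 1]
After op 6 (out_shuffle): [4 3 5 2 0 1]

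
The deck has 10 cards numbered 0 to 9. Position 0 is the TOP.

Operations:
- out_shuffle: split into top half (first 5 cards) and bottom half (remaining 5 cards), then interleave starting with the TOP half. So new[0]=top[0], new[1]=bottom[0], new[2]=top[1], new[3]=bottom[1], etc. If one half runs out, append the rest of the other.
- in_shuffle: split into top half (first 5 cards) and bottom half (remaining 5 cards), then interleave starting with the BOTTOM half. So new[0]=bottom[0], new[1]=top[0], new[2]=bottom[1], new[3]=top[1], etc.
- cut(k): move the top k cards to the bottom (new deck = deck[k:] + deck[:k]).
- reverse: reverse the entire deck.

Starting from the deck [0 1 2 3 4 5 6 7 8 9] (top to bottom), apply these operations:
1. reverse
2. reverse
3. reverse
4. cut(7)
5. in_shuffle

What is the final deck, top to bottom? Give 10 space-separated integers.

Answer: 7 2 6 1 5 0 4 9 3 8

Derivation:
After op 1 (reverse): [9 8 7 6 5 4 3 2 1 0]
After op 2 (reverse): [0 1 2 3 4 5 6 7 8 9]
After op 3 (reverse): [9 8 7 6 5 4 3 2 1 0]
After op 4 (cut(7)): [2 1 0 9 8 7 6 5 4 3]
After op 5 (in_shuffle): [7 2 6 1 5 0 4 9 3 8]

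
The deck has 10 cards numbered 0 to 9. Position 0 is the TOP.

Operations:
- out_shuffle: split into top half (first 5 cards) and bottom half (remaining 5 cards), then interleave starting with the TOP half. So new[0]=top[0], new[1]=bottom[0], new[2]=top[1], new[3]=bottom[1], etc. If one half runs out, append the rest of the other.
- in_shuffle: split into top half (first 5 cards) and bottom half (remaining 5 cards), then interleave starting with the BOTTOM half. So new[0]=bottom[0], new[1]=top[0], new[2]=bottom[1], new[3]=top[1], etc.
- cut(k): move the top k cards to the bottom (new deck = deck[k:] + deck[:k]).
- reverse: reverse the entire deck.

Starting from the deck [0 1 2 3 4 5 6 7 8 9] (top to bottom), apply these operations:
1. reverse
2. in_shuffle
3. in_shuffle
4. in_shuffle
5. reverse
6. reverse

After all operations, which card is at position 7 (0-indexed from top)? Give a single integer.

Answer: 9

Derivation:
After op 1 (reverse): [9 8 7 6 5 4 3 2 1 0]
After op 2 (in_shuffle): [4 9 3 8 2 7 1 6 0 5]
After op 3 (in_shuffle): [7 4 1 9 6 3 0 8 5 2]
After op 4 (in_shuffle): [3 7 0 4 8 1 5 9 2 6]
After op 5 (reverse): [6 2 9 5 1 8 4 0 7 3]
After op 6 (reverse): [3 7 0 4 8 1 5 9 2 6]
Position 7: card 9.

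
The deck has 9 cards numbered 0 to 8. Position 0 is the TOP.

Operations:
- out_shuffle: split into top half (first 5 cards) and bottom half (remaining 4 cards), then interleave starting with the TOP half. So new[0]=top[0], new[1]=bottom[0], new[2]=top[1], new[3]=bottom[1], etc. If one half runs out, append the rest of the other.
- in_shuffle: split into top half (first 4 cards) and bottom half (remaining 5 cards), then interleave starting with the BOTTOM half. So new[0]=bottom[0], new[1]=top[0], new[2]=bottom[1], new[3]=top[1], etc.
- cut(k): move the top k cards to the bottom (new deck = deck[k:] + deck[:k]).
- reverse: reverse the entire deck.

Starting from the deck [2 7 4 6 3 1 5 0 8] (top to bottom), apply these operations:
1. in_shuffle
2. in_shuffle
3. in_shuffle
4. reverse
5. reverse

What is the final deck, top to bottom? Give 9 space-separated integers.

Answer: 0 5 1 3 6 4 7 2 8

Derivation:
After op 1 (in_shuffle): [3 2 1 7 5 4 0 6 8]
After op 2 (in_shuffle): [5 3 4 2 0 1 6 7 8]
After op 3 (in_shuffle): [0 5 1 3 6 4 7 2 8]
After op 4 (reverse): [8 2 7 4 6 3 1 5 0]
After op 5 (reverse): [0 5 1 3 6 4 7 2 8]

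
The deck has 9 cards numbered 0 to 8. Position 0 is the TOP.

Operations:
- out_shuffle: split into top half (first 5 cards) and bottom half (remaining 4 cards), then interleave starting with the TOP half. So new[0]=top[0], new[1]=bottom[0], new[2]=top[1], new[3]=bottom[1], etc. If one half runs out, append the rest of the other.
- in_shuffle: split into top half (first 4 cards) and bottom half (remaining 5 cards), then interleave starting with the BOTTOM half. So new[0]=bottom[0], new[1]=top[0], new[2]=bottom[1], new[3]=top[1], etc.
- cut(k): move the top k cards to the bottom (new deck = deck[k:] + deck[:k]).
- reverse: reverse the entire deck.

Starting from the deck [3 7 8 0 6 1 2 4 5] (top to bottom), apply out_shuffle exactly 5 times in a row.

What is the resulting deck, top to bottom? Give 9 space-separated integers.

Answer: 3 8 6 2 5 7 0 1 4

Derivation:
After op 1 (out_shuffle): [3 1 7 2 8 4 0 5 6]
After op 2 (out_shuffle): [3 4 1 0 7 5 2 6 8]
After op 3 (out_shuffle): [3 5 4 2 1 6 0 8 7]
After op 4 (out_shuffle): [3 6 5 0 4 8 2 7 1]
After op 5 (out_shuffle): [3 8 6 2 5 7 0 1 4]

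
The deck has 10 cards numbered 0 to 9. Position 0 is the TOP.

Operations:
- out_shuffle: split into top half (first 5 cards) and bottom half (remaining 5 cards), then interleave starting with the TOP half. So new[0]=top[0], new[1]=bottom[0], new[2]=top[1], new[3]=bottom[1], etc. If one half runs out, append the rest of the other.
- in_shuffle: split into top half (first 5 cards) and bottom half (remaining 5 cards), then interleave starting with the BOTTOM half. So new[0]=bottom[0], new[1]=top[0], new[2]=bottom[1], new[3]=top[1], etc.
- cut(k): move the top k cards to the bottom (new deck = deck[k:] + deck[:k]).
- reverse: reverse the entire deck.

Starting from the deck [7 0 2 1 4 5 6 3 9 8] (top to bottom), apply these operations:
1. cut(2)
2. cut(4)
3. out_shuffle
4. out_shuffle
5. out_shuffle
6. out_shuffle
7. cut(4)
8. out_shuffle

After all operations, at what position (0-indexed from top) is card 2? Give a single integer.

After op 1 (cut(2)): [2 1 4 5 6 3 9 8 7 0]
After op 2 (cut(4)): [6 3 9 8 7 0 2 1 4 5]
After op 3 (out_shuffle): [6 0 3 2 9 1 8 4 7 5]
After op 4 (out_shuffle): [6 1 0 8 3 4 2 7 9 5]
After op 5 (out_shuffle): [6 4 1 2 0 7 8 9 3 5]
After op 6 (out_shuffle): [6 7 4 8 1 9 2 3 0 5]
After op 7 (cut(4)): [1 9 2 3 0 5 6 7 4 8]
After op 8 (out_shuffle): [1 5 9 6 2 7 3 4 0 8]
Card 2 is at position 4.

Answer: 4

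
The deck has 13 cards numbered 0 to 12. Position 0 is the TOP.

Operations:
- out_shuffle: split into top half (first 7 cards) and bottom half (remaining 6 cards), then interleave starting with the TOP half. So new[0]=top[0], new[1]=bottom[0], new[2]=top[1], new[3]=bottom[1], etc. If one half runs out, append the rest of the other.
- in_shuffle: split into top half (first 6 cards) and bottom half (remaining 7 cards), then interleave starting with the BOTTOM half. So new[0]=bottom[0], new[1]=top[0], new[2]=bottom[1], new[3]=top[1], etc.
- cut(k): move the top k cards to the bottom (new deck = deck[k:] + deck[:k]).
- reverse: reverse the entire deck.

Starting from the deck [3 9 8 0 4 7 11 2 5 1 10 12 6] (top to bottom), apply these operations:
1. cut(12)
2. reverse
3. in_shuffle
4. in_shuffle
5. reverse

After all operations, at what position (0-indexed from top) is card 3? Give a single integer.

After op 1 (cut(12)): [6 3 9 8 0 4 7 11 2 5 1 10 12]
After op 2 (reverse): [12 10 1 5 2 11 7 4 0 8 9 3 6]
After op 3 (in_shuffle): [7 12 4 10 0 1 8 5 9 2 3 11 6]
After op 4 (in_shuffle): [8 7 5 12 9 4 2 10 3 0 11 1 6]
After op 5 (reverse): [6 1 11 0 3 10 2 4 9 12 5 7 8]
Card 3 is at position 4.

Answer: 4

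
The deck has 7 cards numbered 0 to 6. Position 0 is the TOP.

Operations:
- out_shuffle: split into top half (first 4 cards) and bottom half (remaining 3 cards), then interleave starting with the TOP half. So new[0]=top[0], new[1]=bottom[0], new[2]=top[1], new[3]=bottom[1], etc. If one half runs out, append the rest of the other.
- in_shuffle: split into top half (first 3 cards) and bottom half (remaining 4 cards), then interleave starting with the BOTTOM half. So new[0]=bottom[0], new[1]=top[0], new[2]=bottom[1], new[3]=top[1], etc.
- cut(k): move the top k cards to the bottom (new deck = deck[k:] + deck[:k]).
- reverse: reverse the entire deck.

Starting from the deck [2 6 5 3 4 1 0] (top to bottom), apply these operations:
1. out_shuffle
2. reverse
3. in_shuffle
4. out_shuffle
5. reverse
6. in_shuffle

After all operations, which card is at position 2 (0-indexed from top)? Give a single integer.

After op 1 (out_shuffle): [2 4 6 1 5 0 3]
After op 2 (reverse): [3 0 5 1 6 4 2]
After op 3 (in_shuffle): [1 3 6 0 4 5 2]
After op 4 (out_shuffle): [1 4 3 5 6 2 0]
After op 5 (reverse): [0 2 6 5 3 4 1]
After op 6 (in_shuffle): [5 0 3 2 4 6 1]
Position 2: card 3.

Answer: 3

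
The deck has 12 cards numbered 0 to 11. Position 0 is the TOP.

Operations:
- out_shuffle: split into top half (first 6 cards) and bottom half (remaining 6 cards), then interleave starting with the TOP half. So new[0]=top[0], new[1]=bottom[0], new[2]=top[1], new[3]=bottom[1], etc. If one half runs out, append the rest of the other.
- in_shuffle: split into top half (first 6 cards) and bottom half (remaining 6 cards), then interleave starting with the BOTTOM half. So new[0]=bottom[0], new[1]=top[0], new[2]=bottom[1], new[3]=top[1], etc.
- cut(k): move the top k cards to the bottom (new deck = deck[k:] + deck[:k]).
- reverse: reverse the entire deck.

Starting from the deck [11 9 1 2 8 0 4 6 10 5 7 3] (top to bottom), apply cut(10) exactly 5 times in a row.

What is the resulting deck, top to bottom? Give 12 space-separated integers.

Answer: 1 2 8 0 4 6 10 5 7 3 11 9

Derivation:
After op 1 (cut(10)): [7 3 11 9 1 2 8 0 4 6 10 5]
After op 2 (cut(10)): [10 5 7 3 11 9 1 2 8 0 4 6]
After op 3 (cut(10)): [4 6 10 5 7 3 11 9 1 2 8 0]
After op 4 (cut(10)): [8 0 4 6 10 5 7 3 11 9 1 2]
After op 5 (cut(10)): [1 2 8 0 4 6 10 5 7 3 11 9]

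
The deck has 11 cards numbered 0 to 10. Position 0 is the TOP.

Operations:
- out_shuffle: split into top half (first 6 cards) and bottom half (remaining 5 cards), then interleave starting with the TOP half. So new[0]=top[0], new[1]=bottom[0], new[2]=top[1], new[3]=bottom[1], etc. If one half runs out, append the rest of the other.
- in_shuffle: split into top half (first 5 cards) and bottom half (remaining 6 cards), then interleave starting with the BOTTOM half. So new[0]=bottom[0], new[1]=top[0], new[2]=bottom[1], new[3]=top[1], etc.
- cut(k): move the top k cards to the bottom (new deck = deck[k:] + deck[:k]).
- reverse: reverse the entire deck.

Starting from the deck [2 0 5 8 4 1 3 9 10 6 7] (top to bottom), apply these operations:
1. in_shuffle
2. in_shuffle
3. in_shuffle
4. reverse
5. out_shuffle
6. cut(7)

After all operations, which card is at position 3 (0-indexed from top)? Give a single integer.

After op 1 (in_shuffle): [1 2 3 0 9 5 10 8 6 4 7]
After op 2 (in_shuffle): [5 1 10 2 8 3 6 0 4 9 7]
After op 3 (in_shuffle): [3 5 6 1 0 10 4 2 9 8 7]
After op 4 (reverse): [7 8 9 2 4 10 0 1 6 5 3]
After op 5 (out_shuffle): [7 0 8 1 9 6 2 5 4 3 10]
After op 6 (cut(7)): [5 4 3 10 7 0 8 1 9 6 2]
Position 3: card 10.

Answer: 10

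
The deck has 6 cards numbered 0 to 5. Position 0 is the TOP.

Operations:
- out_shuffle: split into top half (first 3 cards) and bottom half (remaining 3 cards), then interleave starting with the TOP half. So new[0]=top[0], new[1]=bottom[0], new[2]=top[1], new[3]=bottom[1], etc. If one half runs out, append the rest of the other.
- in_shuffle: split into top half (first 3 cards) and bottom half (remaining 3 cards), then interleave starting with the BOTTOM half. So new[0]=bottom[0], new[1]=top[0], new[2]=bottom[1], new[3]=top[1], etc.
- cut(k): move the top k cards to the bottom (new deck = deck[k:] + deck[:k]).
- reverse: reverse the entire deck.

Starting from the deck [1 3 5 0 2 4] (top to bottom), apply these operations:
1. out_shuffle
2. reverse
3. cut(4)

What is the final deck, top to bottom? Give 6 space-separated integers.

After op 1 (out_shuffle): [1 0 3 2 5 4]
After op 2 (reverse): [4 5 2 3 0 1]
After op 3 (cut(4)): [0 1 4 5 2 3]

Answer: 0 1 4 5 2 3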